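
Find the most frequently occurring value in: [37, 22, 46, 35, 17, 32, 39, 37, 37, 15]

37

Step 1: Count the frequency of each value:
  15: appears 1 time(s)
  17: appears 1 time(s)
  22: appears 1 time(s)
  32: appears 1 time(s)
  35: appears 1 time(s)
  37: appears 3 time(s)
  39: appears 1 time(s)
  46: appears 1 time(s)
Step 2: The value 37 appears most frequently (3 times).
Step 3: Mode = 37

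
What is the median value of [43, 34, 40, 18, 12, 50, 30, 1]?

32

Step 1: Sort the data in ascending order: [1, 12, 18, 30, 34, 40, 43, 50]
Step 2: The number of values is n = 8.
Step 3: Since n is even, the median is the average of positions 4 and 5:
  Median = (30 + 34) / 2 = 32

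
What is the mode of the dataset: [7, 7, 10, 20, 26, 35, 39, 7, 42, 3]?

7

Step 1: Count the frequency of each value:
  3: appears 1 time(s)
  7: appears 3 time(s)
  10: appears 1 time(s)
  20: appears 1 time(s)
  26: appears 1 time(s)
  35: appears 1 time(s)
  39: appears 1 time(s)
  42: appears 1 time(s)
Step 2: The value 7 appears most frequently (3 times).
Step 3: Mode = 7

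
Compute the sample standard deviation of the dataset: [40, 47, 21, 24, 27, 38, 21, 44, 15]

11.595

Step 1: Compute the mean: 30.7778
Step 2: Sum of squared deviations from the mean: 1075.5556
Step 3: Sample variance = 1075.5556 / 8 = 134.4444
Step 4: Standard deviation = sqrt(134.4444) = 11.595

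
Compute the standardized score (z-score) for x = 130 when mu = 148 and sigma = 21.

-0.8571

Step 1: Recall the z-score formula: z = (x - mu) / sigma
Step 2: Substitute values: z = (130 - 148) / 21
Step 3: z = -18 / 21 = -0.8571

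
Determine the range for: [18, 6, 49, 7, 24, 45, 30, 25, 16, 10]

43

Step 1: Identify the maximum value: max = 49
Step 2: Identify the minimum value: min = 6
Step 3: Range = max - min = 49 - 6 = 43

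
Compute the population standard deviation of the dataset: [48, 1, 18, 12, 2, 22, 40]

16.6464

Step 1: Compute the mean: 20.4286
Step 2: Sum of squared deviations from the mean: 1939.7143
Step 3: Population variance = 1939.7143 / 7 = 277.102
Step 4: Standard deviation = sqrt(277.102) = 16.6464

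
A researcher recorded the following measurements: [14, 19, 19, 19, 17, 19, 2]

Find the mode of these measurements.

19

Step 1: Count the frequency of each value:
  2: appears 1 time(s)
  14: appears 1 time(s)
  17: appears 1 time(s)
  19: appears 4 time(s)
Step 2: The value 19 appears most frequently (4 times).
Step 3: Mode = 19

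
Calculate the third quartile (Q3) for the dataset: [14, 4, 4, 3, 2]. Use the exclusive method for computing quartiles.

9

Step 1: Sort the data: [2, 3, 4, 4, 14]
Step 2: n = 5
Step 3: Using the exclusive quartile method:
  Q1 = 2.5
  Q2 (median) = 4
  Q3 = 9
  IQR = Q3 - Q1 = 9 - 2.5 = 6.5
Step 4: Q3 = 9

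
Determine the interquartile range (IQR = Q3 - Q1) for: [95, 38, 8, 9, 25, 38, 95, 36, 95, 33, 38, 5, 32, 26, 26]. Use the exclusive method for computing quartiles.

13

Step 1: Sort the data: [5, 8, 9, 25, 26, 26, 32, 33, 36, 38, 38, 38, 95, 95, 95]
Step 2: n = 15
Step 3: Using the exclusive quartile method:
  Q1 = 25
  Q2 (median) = 33
  Q3 = 38
  IQR = Q3 - Q1 = 38 - 25 = 13
Step 4: IQR = 13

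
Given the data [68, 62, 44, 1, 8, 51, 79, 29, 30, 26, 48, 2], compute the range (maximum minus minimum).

78

Step 1: Identify the maximum value: max = 79
Step 2: Identify the minimum value: min = 1
Step 3: Range = max - min = 79 - 1 = 78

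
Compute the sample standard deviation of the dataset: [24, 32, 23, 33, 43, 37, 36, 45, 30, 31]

7.1678

Step 1: Compute the mean: 33.4
Step 2: Sum of squared deviations from the mean: 462.4
Step 3: Sample variance = 462.4 / 9 = 51.3778
Step 4: Standard deviation = sqrt(51.3778) = 7.1678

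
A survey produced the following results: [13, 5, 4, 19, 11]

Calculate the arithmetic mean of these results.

10.4

Step 1: Sum all values: 13 + 5 + 4 + 19 + 11 = 52
Step 2: Count the number of values: n = 5
Step 3: Mean = sum / n = 52 / 5 = 10.4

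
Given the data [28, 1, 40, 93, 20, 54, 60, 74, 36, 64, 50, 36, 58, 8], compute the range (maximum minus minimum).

92

Step 1: Identify the maximum value: max = 93
Step 2: Identify the minimum value: min = 1
Step 3: Range = max - min = 93 - 1 = 92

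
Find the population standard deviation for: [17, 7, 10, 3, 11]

4.6303

Step 1: Compute the mean: 9.6
Step 2: Sum of squared deviations from the mean: 107.2
Step 3: Population variance = 107.2 / 5 = 21.44
Step 4: Standard deviation = sqrt(21.44) = 4.6303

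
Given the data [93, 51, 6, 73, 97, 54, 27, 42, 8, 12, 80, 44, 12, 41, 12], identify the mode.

12

Step 1: Count the frequency of each value:
  6: appears 1 time(s)
  8: appears 1 time(s)
  12: appears 3 time(s)
  27: appears 1 time(s)
  41: appears 1 time(s)
  42: appears 1 time(s)
  44: appears 1 time(s)
  51: appears 1 time(s)
  54: appears 1 time(s)
  73: appears 1 time(s)
  80: appears 1 time(s)
  93: appears 1 time(s)
  97: appears 1 time(s)
Step 2: The value 12 appears most frequently (3 times).
Step 3: Mode = 12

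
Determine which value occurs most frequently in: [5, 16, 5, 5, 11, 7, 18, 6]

5

Step 1: Count the frequency of each value:
  5: appears 3 time(s)
  6: appears 1 time(s)
  7: appears 1 time(s)
  11: appears 1 time(s)
  16: appears 1 time(s)
  18: appears 1 time(s)
Step 2: The value 5 appears most frequently (3 times).
Step 3: Mode = 5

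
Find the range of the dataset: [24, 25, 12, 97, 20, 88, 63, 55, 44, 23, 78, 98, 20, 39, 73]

86

Step 1: Identify the maximum value: max = 98
Step 2: Identify the minimum value: min = 12
Step 3: Range = max - min = 98 - 12 = 86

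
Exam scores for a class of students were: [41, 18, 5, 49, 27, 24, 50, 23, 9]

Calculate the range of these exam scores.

45

Step 1: Identify the maximum value: max = 50
Step 2: Identify the minimum value: min = 5
Step 3: Range = max - min = 50 - 5 = 45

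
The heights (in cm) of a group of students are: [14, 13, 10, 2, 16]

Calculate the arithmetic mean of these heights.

11

Step 1: Sum all values: 14 + 13 + 10 + 2 + 16 = 55
Step 2: Count the number of values: n = 5
Step 3: Mean = sum / n = 55 / 5 = 11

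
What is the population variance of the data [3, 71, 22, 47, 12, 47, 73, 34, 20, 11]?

554.2

Step 1: Compute the mean: (3 + 71 + 22 + 47 + 12 + 47 + 73 + 34 + 20 + 11) / 10 = 34
Step 2: Compute squared deviations from the mean:
  (3 - 34)^2 = 961
  (71 - 34)^2 = 1369
  (22 - 34)^2 = 144
  (47 - 34)^2 = 169
  (12 - 34)^2 = 484
  (47 - 34)^2 = 169
  (73 - 34)^2 = 1521
  (34 - 34)^2 = 0
  (20 - 34)^2 = 196
  (11 - 34)^2 = 529
Step 3: Sum of squared deviations = 5542
Step 4: Population variance = 5542 / 10 = 554.2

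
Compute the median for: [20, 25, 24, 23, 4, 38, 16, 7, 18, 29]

21.5

Step 1: Sort the data in ascending order: [4, 7, 16, 18, 20, 23, 24, 25, 29, 38]
Step 2: The number of values is n = 10.
Step 3: Since n is even, the median is the average of positions 5 and 6:
  Median = (20 + 23) / 2 = 21.5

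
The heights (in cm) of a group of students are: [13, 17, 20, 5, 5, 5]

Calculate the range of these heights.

15

Step 1: Identify the maximum value: max = 20
Step 2: Identify the minimum value: min = 5
Step 3: Range = max - min = 20 - 5 = 15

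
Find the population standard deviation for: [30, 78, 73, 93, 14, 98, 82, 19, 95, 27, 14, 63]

32.3389

Step 1: Compute the mean: 57.1667
Step 2: Sum of squared deviations from the mean: 12549.6667
Step 3: Population variance = 12549.6667 / 12 = 1045.8056
Step 4: Standard deviation = sqrt(1045.8056) = 32.3389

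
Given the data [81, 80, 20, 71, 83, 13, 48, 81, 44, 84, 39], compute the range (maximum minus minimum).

71

Step 1: Identify the maximum value: max = 84
Step 2: Identify the minimum value: min = 13
Step 3: Range = max - min = 84 - 13 = 71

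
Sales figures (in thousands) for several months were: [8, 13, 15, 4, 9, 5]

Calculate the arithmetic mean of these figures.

9

Step 1: Sum all values: 8 + 13 + 15 + 4 + 9 + 5 = 54
Step 2: Count the number of values: n = 6
Step 3: Mean = sum / n = 54 / 6 = 9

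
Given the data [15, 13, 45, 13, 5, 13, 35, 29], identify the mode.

13

Step 1: Count the frequency of each value:
  5: appears 1 time(s)
  13: appears 3 time(s)
  15: appears 1 time(s)
  29: appears 1 time(s)
  35: appears 1 time(s)
  45: appears 1 time(s)
Step 2: The value 13 appears most frequently (3 times).
Step 3: Mode = 13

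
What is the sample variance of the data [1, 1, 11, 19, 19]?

81.2

Step 1: Compute the mean: (1 + 1 + 11 + 19 + 19) / 5 = 10.2
Step 2: Compute squared deviations from the mean:
  (1 - 10.2)^2 = 84.64
  (1 - 10.2)^2 = 84.64
  (11 - 10.2)^2 = 0.64
  (19 - 10.2)^2 = 77.44
  (19 - 10.2)^2 = 77.44
Step 3: Sum of squared deviations = 324.8
Step 4: Sample variance = 324.8 / 4 = 81.2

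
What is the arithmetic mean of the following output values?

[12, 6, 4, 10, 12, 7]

8.5

Step 1: Sum all values: 12 + 6 + 4 + 10 + 12 + 7 = 51
Step 2: Count the number of values: n = 6
Step 3: Mean = sum / n = 51 / 6 = 8.5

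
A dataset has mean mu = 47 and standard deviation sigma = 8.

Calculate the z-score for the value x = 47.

0

Step 1: Recall the z-score formula: z = (x - mu) / sigma
Step 2: Substitute values: z = (47 - 47) / 8
Step 3: z = 0 / 8 = 0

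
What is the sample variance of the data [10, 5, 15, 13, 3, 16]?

28.6667

Step 1: Compute the mean: (10 + 5 + 15 + 13 + 3 + 16) / 6 = 10.3333
Step 2: Compute squared deviations from the mean:
  (10 - 10.3333)^2 = 0.1111
  (5 - 10.3333)^2 = 28.4444
  (15 - 10.3333)^2 = 21.7778
  (13 - 10.3333)^2 = 7.1111
  (3 - 10.3333)^2 = 53.7778
  (16 - 10.3333)^2 = 32.1111
Step 3: Sum of squared deviations = 143.3333
Step 4: Sample variance = 143.3333 / 5 = 28.6667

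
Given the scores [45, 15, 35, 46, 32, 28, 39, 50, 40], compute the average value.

36.6667

Step 1: Sum all values: 45 + 15 + 35 + 46 + 32 + 28 + 39 + 50 + 40 = 330
Step 2: Count the number of values: n = 9
Step 3: Mean = sum / n = 330 / 9 = 36.6667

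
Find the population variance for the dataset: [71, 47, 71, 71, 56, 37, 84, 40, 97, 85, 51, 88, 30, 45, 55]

400.6489

Step 1: Compute the mean: (71 + 47 + 71 + 71 + 56 + 37 + 84 + 40 + 97 + 85 + 51 + 88 + 30 + 45 + 55) / 15 = 61.8667
Step 2: Compute squared deviations from the mean:
  (71 - 61.8667)^2 = 83.4178
  (47 - 61.8667)^2 = 221.0178
  (71 - 61.8667)^2 = 83.4178
  (71 - 61.8667)^2 = 83.4178
  (56 - 61.8667)^2 = 34.4178
  (37 - 61.8667)^2 = 618.3511
  (84 - 61.8667)^2 = 489.8844
  (40 - 61.8667)^2 = 478.1511
  (97 - 61.8667)^2 = 1234.3511
  (85 - 61.8667)^2 = 535.1511
  (51 - 61.8667)^2 = 118.0844
  (88 - 61.8667)^2 = 682.9511
  (30 - 61.8667)^2 = 1015.4844
  (45 - 61.8667)^2 = 284.4844
  (55 - 61.8667)^2 = 47.1511
Step 3: Sum of squared deviations = 6009.7333
Step 4: Population variance = 6009.7333 / 15 = 400.6489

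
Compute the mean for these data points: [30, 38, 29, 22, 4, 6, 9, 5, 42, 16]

20.1

Step 1: Sum all values: 30 + 38 + 29 + 22 + 4 + 6 + 9 + 5 + 42 + 16 = 201
Step 2: Count the number of values: n = 10
Step 3: Mean = sum / n = 201 / 10 = 20.1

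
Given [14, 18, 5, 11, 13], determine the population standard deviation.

4.2615

Step 1: Compute the mean: 12.2
Step 2: Sum of squared deviations from the mean: 90.8
Step 3: Population variance = 90.8 / 5 = 18.16
Step 4: Standard deviation = sqrt(18.16) = 4.2615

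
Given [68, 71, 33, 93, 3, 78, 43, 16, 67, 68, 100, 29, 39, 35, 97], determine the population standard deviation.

29.0631

Step 1: Compute the mean: 56
Step 2: Sum of squared deviations from the mean: 12670
Step 3: Population variance = 12670 / 15 = 844.6667
Step 4: Standard deviation = sqrt(844.6667) = 29.0631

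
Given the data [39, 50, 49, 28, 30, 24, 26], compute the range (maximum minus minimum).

26

Step 1: Identify the maximum value: max = 50
Step 2: Identify the minimum value: min = 24
Step 3: Range = max - min = 50 - 24 = 26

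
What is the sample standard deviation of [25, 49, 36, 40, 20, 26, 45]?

10.9978

Step 1: Compute the mean: 34.4286
Step 2: Sum of squared deviations from the mean: 725.7143
Step 3: Sample variance = 725.7143 / 6 = 120.9524
Step 4: Standard deviation = sqrt(120.9524) = 10.9978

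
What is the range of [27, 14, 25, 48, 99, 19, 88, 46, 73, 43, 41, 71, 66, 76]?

85

Step 1: Identify the maximum value: max = 99
Step 2: Identify the minimum value: min = 14
Step 3: Range = max - min = 99 - 14 = 85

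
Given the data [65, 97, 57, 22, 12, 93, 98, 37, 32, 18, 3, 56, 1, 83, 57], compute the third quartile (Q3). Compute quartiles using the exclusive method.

83

Step 1: Sort the data: [1, 3, 12, 18, 22, 32, 37, 56, 57, 57, 65, 83, 93, 97, 98]
Step 2: n = 15
Step 3: Using the exclusive quartile method:
  Q1 = 18
  Q2 (median) = 56
  Q3 = 83
  IQR = Q3 - Q1 = 83 - 18 = 65
Step 4: Q3 = 83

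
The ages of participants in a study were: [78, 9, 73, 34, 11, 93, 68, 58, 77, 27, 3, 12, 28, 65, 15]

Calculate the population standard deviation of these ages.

29.6643

Step 1: Compute the mean: 43.4
Step 2: Sum of squared deviations from the mean: 13199.6
Step 3: Population variance = 13199.6 / 15 = 879.9733
Step 4: Standard deviation = sqrt(879.9733) = 29.6643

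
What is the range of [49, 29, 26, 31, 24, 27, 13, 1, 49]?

48

Step 1: Identify the maximum value: max = 49
Step 2: Identify the minimum value: min = 1
Step 3: Range = max - min = 49 - 1 = 48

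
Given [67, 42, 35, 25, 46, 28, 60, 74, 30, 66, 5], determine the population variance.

417.157

Step 1: Compute the mean: (67 + 42 + 35 + 25 + 46 + 28 + 60 + 74 + 30 + 66 + 5) / 11 = 43.4545
Step 2: Compute squared deviations from the mean:
  (67 - 43.4545)^2 = 554.3884
  (42 - 43.4545)^2 = 2.1157
  (35 - 43.4545)^2 = 71.4793
  (25 - 43.4545)^2 = 340.5702
  (46 - 43.4545)^2 = 6.4793
  (28 - 43.4545)^2 = 238.843
  (60 - 43.4545)^2 = 273.7521
  (74 - 43.4545)^2 = 933.0248
  (30 - 43.4545)^2 = 181.0248
  (66 - 43.4545)^2 = 508.2975
  (5 - 43.4545)^2 = 1478.7521
Step 3: Sum of squared deviations = 4588.7273
Step 4: Population variance = 4588.7273 / 11 = 417.157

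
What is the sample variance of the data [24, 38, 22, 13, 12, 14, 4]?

120.8095

Step 1: Compute the mean: (24 + 38 + 22 + 13 + 12 + 14 + 4) / 7 = 18.1429
Step 2: Compute squared deviations from the mean:
  (24 - 18.1429)^2 = 34.3061
  (38 - 18.1429)^2 = 394.3061
  (22 - 18.1429)^2 = 14.8776
  (13 - 18.1429)^2 = 26.449
  (12 - 18.1429)^2 = 37.7347
  (14 - 18.1429)^2 = 17.1633
  (4 - 18.1429)^2 = 200.0204
Step 3: Sum of squared deviations = 724.8571
Step 4: Sample variance = 724.8571 / 6 = 120.8095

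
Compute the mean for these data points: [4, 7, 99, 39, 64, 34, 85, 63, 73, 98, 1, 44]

50.9167

Step 1: Sum all values: 4 + 7 + 99 + 39 + 64 + 34 + 85 + 63 + 73 + 98 + 1 + 44 = 611
Step 2: Count the number of values: n = 12
Step 3: Mean = sum / n = 611 / 12 = 50.9167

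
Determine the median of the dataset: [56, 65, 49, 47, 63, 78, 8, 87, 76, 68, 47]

63

Step 1: Sort the data in ascending order: [8, 47, 47, 49, 56, 63, 65, 68, 76, 78, 87]
Step 2: The number of values is n = 11.
Step 3: Since n is odd, the median is the middle value at position 6: 63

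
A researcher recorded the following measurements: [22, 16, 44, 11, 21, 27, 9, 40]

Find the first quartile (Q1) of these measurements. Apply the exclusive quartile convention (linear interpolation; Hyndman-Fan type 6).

12.25

Step 1: Sort the data: [9, 11, 16, 21, 22, 27, 40, 44]
Step 2: n = 8
Step 3: Using the exclusive quartile method:
  Q1 = 12.25
  Q2 (median) = 21.5
  Q3 = 36.75
  IQR = Q3 - Q1 = 36.75 - 12.25 = 24.5
Step 4: Q1 = 12.25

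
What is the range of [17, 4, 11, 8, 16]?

13

Step 1: Identify the maximum value: max = 17
Step 2: Identify the minimum value: min = 4
Step 3: Range = max - min = 17 - 4 = 13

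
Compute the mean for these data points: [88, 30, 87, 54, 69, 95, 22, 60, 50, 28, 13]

54.1818

Step 1: Sum all values: 88 + 30 + 87 + 54 + 69 + 95 + 22 + 60 + 50 + 28 + 13 = 596
Step 2: Count the number of values: n = 11
Step 3: Mean = sum / n = 596 / 11 = 54.1818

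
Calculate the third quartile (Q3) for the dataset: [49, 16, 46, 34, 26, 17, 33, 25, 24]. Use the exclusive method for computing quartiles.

40

Step 1: Sort the data: [16, 17, 24, 25, 26, 33, 34, 46, 49]
Step 2: n = 9
Step 3: Using the exclusive quartile method:
  Q1 = 20.5
  Q2 (median) = 26
  Q3 = 40
  IQR = Q3 - Q1 = 40 - 20.5 = 19.5
Step 4: Q3 = 40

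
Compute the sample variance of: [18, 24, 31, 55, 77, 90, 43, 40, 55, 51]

507.1556

Step 1: Compute the mean: (18 + 24 + 31 + 55 + 77 + 90 + 43 + 40 + 55 + 51) / 10 = 48.4
Step 2: Compute squared deviations from the mean:
  (18 - 48.4)^2 = 924.16
  (24 - 48.4)^2 = 595.36
  (31 - 48.4)^2 = 302.76
  (55 - 48.4)^2 = 43.56
  (77 - 48.4)^2 = 817.96
  (90 - 48.4)^2 = 1730.56
  (43 - 48.4)^2 = 29.16
  (40 - 48.4)^2 = 70.56
  (55 - 48.4)^2 = 43.56
  (51 - 48.4)^2 = 6.76
Step 3: Sum of squared deviations = 4564.4
Step 4: Sample variance = 4564.4 / 9 = 507.1556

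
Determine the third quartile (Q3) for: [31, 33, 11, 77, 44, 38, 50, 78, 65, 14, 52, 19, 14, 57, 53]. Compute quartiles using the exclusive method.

57

Step 1: Sort the data: [11, 14, 14, 19, 31, 33, 38, 44, 50, 52, 53, 57, 65, 77, 78]
Step 2: n = 15
Step 3: Using the exclusive quartile method:
  Q1 = 19
  Q2 (median) = 44
  Q3 = 57
  IQR = Q3 - Q1 = 57 - 19 = 38
Step 4: Q3 = 57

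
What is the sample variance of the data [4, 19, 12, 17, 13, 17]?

29.4667

Step 1: Compute the mean: (4 + 19 + 12 + 17 + 13 + 17) / 6 = 13.6667
Step 2: Compute squared deviations from the mean:
  (4 - 13.6667)^2 = 93.4444
  (19 - 13.6667)^2 = 28.4444
  (12 - 13.6667)^2 = 2.7778
  (17 - 13.6667)^2 = 11.1111
  (13 - 13.6667)^2 = 0.4444
  (17 - 13.6667)^2 = 11.1111
Step 3: Sum of squared deviations = 147.3333
Step 4: Sample variance = 147.3333 / 5 = 29.4667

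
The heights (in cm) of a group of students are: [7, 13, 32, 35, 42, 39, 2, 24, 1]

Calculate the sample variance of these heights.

263.5

Step 1: Compute the mean: (7 + 13 + 32 + 35 + 42 + 39 + 2 + 24 + 1) / 9 = 21.6667
Step 2: Compute squared deviations from the mean:
  (7 - 21.6667)^2 = 215.1111
  (13 - 21.6667)^2 = 75.1111
  (32 - 21.6667)^2 = 106.7778
  (35 - 21.6667)^2 = 177.7778
  (42 - 21.6667)^2 = 413.4444
  (39 - 21.6667)^2 = 300.4444
  (2 - 21.6667)^2 = 386.7778
  (24 - 21.6667)^2 = 5.4444
  (1 - 21.6667)^2 = 427.1111
Step 3: Sum of squared deviations = 2108
Step 4: Sample variance = 2108 / 8 = 263.5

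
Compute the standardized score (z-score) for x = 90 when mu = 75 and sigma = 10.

1.5

Step 1: Recall the z-score formula: z = (x - mu) / sigma
Step 2: Substitute values: z = (90 - 75) / 10
Step 3: z = 15 / 10 = 1.5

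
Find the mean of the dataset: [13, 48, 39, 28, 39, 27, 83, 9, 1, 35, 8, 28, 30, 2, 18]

27.2

Step 1: Sum all values: 13 + 48 + 39 + 28 + 39 + 27 + 83 + 9 + 1 + 35 + 8 + 28 + 30 + 2 + 18 = 408
Step 2: Count the number of values: n = 15
Step 3: Mean = sum / n = 408 / 15 = 27.2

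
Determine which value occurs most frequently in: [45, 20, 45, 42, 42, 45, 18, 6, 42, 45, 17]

45

Step 1: Count the frequency of each value:
  6: appears 1 time(s)
  17: appears 1 time(s)
  18: appears 1 time(s)
  20: appears 1 time(s)
  42: appears 3 time(s)
  45: appears 4 time(s)
Step 2: The value 45 appears most frequently (4 times).
Step 3: Mode = 45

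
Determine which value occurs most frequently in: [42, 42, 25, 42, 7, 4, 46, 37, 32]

42

Step 1: Count the frequency of each value:
  4: appears 1 time(s)
  7: appears 1 time(s)
  25: appears 1 time(s)
  32: appears 1 time(s)
  37: appears 1 time(s)
  42: appears 3 time(s)
  46: appears 1 time(s)
Step 2: The value 42 appears most frequently (3 times).
Step 3: Mode = 42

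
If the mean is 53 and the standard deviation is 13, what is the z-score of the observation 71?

1.3846

Step 1: Recall the z-score formula: z = (x - mu) / sigma
Step 2: Substitute values: z = (71 - 53) / 13
Step 3: z = 18 / 13 = 1.3846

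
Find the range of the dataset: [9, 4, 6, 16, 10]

12

Step 1: Identify the maximum value: max = 16
Step 2: Identify the minimum value: min = 4
Step 3: Range = max - min = 16 - 4 = 12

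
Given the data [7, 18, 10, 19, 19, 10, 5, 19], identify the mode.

19

Step 1: Count the frequency of each value:
  5: appears 1 time(s)
  7: appears 1 time(s)
  10: appears 2 time(s)
  18: appears 1 time(s)
  19: appears 3 time(s)
Step 2: The value 19 appears most frequently (3 times).
Step 3: Mode = 19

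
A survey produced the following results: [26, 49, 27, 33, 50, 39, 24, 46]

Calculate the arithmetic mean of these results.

36.75

Step 1: Sum all values: 26 + 49 + 27 + 33 + 50 + 39 + 24 + 46 = 294
Step 2: Count the number of values: n = 8
Step 3: Mean = sum / n = 294 / 8 = 36.75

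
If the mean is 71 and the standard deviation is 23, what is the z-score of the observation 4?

-2.913

Step 1: Recall the z-score formula: z = (x - mu) / sigma
Step 2: Substitute values: z = (4 - 71) / 23
Step 3: z = -67 / 23 = -2.913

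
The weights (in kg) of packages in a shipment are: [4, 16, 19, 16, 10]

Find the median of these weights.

16

Step 1: Sort the data in ascending order: [4, 10, 16, 16, 19]
Step 2: The number of values is n = 5.
Step 3: Since n is odd, the median is the middle value at position 3: 16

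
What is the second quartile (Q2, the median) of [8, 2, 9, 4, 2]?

4

Step 1: Sort the data: [2, 2, 4, 8, 9]
Step 2: n = 5
Step 3: Q2 is the median. Since n is odd, it is the middle value at position 3: 4
Step 4: Q2 = 4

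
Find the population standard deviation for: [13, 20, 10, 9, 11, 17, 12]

3.6812

Step 1: Compute the mean: 13.1429
Step 2: Sum of squared deviations from the mean: 94.8571
Step 3: Population variance = 94.8571 / 7 = 13.551
Step 4: Standard deviation = sqrt(13.551) = 3.6812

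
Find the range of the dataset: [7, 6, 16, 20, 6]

14

Step 1: Identify the maximum value: max = 20
Step 2: Identify the minimum value: min = 6
Step 3: Range = max - min = 20 - 6 = 14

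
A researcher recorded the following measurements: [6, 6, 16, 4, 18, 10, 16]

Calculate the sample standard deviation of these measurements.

5.757

Step 1: Compute the mean: 10.8571
Step 2: Sum of squared deviations from the mean: 198.8571
Step 3: Sample variance = 198.8571 / 6 = 33.1429
Step 4: Standard deviation = sqrt(33.1429) = 5.757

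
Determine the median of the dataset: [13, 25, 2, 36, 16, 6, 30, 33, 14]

16

Step 1: Sort the data in ascending order: [2, 6, 13, 14, 16, 25, 30, 33, 36]
Step 2: The number of values is n = 9.
Step 3: Since n is odd, the median is the middle value at position 5: 16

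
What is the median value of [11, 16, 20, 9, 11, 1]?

11

Step 1: Sort the data in ascending order: [1, 9, 11, 11, 16, 20]
Step 2: The number of values is n = 6.
Step 3: Since n is even, the median is the average of positions 3 and 4:
  Median = (11 + 11) / 2 = 11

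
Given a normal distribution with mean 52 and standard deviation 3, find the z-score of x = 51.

-0.3333

Step 1: Recall the z-score formula: z = (x - mu) / sigma
Step 2: Substitute values: z = (51 - 52) / 3
Step 3: z = -1 / 3 = -0.3333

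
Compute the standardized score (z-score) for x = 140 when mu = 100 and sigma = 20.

2

Step 1: Recall the z-score formula: z = (x - mu) / sigma
Step 2: Substitute values: z = (140 - 100) / 20
Step 3: z = 40 / 20 = 2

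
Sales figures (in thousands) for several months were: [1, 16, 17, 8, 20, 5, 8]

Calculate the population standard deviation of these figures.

6.4965

Step 1: Compute the mean: 10.7143
Step 2: Sum of squared deviations from the mean: 295.4286
Step 3: Population variance = 295.4286 / 7 = 42.2041
Step 4: Standard deviation = sqrt(42.2041) = 6.4965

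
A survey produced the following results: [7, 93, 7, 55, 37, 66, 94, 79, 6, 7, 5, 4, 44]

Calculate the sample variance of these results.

1258.0256

Step 1: Compute the mean: (7 + 93 + 7 + 55 + 37 + 66 + 94 + 79 + 6 + 7 + 5 + 4 + 44) / 13 = 38.7692
Step 2: Compute squared deviations from the mean:
  (7 - 38.7692)^2 = 1009.284
  (93 - 38.7692)^2 = 2940.9763
  (7 - 38.7692)^2 = 1009.284
  (55 - 38.7692)^2 = 263.4379
  (37 - 38.7692)^2 = 3.1302
  (66 - 38.7692)^2 = 741.5148
  (94 - 38.7692)^2 = 3050.4379
  (79 - 38.7692)^2 = 1618.5148
  (6 - 38.7692)^2 = 1073.8225
  (7 - 38.7692)^2 = 1009.284
  (5 - 38.7692)^2 = 1140.3609
  (4 - 38.7692)^2 = 1208.8994
  (44 - 38.7692)^2 = 27.3609
Step 3: Sum of squared deviations = 15096.3077
Step 4: Sample variance = 15096.3077 / 12 = 1258.0256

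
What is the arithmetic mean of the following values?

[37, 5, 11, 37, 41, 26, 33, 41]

28.875

Step 1: Sum all values: 37 + 5 + 11 + 37 + 41 + 26 + 33 + 41 = 231
Step 2: Count the number of values: n = 8
Step 3: Mean = sum / n = 231 / 8 = 28.875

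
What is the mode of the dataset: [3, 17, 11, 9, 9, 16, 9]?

9

Step 1: Count the frequency of each value:
  3: appears 1 time(s)
  9: appears 3 time(s)
  11: appears 1 time(s)
  16: appears 1 time(s)
  17: appears 1 time(s)
Step 2: The value 9 appears most frequently (3 times).
Step 3: Mode = 9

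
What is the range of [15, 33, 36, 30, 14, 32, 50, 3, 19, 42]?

47

Step 1: Identify the maximum value: max = 50
Step 2: Identify the minimum value: min = 3
Step 3: Range = max - min = 50 - 3 = 47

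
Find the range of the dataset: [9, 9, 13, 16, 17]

8

Step 1: Identify the maximum value: max = 17
Step 2: Identify the minimum value: min = 9
Step 3: Range = max - min = 17 - 9 = 8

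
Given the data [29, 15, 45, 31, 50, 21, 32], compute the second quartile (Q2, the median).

31

Step 1: Sort the data: [15, 21, 29, 31, 32, 45, 50]
Step 2: n = 7
Step 3: Q2 is the median. Since n is odd, it is the middle value at position 4: 31
Step 4: Q2 = 31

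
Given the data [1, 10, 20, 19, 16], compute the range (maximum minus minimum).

19

Step 1: Identify the maximum value: max = 20
Step 2: Identify the minimum value: min = 1
Step 3: Range = max - min = 20 - 1 = 19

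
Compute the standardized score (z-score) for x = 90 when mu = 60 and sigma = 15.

2

Step 1: Recall the z-score formula: z = (x - mu) / sigma
Step 2: Substitute values: z = (90 - 60) / 15
Step 3: z = 30 / 15 = 2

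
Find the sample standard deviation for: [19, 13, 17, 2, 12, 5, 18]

6.5756

Step 1: Compute the mean: 12.2857
Step 2: Sum of squared deviations from the mean: 259.4286
Step 3: Sample variance = 259.4286 / 6 = 43.2381
Step 4: Standard deviation = sqrt(43.2381) = 6.5756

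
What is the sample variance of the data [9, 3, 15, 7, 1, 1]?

30

Step 1: Compute the mean: (9 + 3 + 15 + 7 + 1 + 1) / 6 = 6
Step 2: Compute squared deviations from the mean:
  (9 - 6)^2 = 9
  (3 - 6)^2 = 9
  (15 - 6)^2 = 81
  (7 - 6)^2 = 1
  (1 - 6)^2 = 25
  (1 - 6)^2 = 25
Step 3: Sum of squared deviations = 150
Step 4: Sample variance = 150 / 5 = 30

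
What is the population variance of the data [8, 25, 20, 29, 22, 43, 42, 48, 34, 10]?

169.09

Step 1: Compute the mean: (8 + 25 + 20 + 29 + 22 + 43 + 42 + 48 + 34 + 10) / 10 = 28.1
Step 2: Compute squared deviations from the mean:
  (8 - 28.1)^2 = 404.01
  (25 - 28.1)^2 = 9.61
  (20 - 28.1)^2 = 65.61
  (29 - 28.1)^2 = 0.81
  (22 - 28.1)^2 = 37.21
  (43 - 28.1)^2 = 222.01
  (42 - 28.1)^2 = 193.21
  (48 - 28.1)^2 = 396.01
  (34 - 28.1)^2 = 34.81
  (10 - 28.1)^2 = 327.61
Step 3: Sum of squared deviations = 1690.9
Step 4: Population variance = 1690.9 / 10 = 169.09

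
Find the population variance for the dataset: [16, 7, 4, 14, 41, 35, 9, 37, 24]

173.7284

Step 1: Compute the mean: (16 + 7 + 4 + 14 + 41 + 35 + 9 + 37 + 24) / 9 = 20.7778
Step 2: Compute squared deviations from the mean:
  (16 - 20.7778)^2 = 22.8272
  (7 - 20.7778)^2 = 189.8272
  (4 - 20.7778)^2 = 281.4938
  (14 - 20.7778)^2 = 45.9383
  (41 - 20.7778)^2 = 408.9383
  (35 - 20.7778)^2 = 202.2716
  (9 - 20.7778)^2 = 138.716
  (37 - 20.7778)^2 = 263.1605
  (24 - 20.7778)^2 = 10.3827
Step 3: Sum of squared deviations = 1563.5556
Step 4: Population variance = 1563.5556 / 9 = 173.7284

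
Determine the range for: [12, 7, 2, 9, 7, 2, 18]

16

Step 1: Identify the maximum value: max = 18
Step 2: Identify the minimum value: min = 2
Step 3: Range = max - min = 18 - 2 = 16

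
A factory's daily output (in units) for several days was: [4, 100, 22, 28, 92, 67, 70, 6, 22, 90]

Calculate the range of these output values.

96

Step 1: Identify the maximum value: max = 100
Step 2: Identify the minimum value: min = 4
Step 3: Range = max - min = 100 - 4 = 96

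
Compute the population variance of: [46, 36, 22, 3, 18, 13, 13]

187.102

Step 1: Compute the mean: (46 + 36 + 22 + 3 + 18 + 13 + 13) / 7 = 21.5714
Step 2: Compute squared deviations from the mean:
  (46 - 21.5714)^2 = 596.7551
  (36 - 21.5714)^2 = 208.1837
  (22 - 21.5714)^2 = 0.1837
  (3 - 21.5714)^2 = 344.898
  (18 - 21.5714)^2 = 12.7551
  (13 - 21.5714)^2 = 73.4694
  (13 - 21.5714)^2 = 73.4694
Step 3: Sum of squared deviations = 1309.7143
Step 4: Population variance = 1309.7143 / 7 = 187.102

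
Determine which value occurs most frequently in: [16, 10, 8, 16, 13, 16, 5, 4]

16

Step 1: Count the frequency of each value:
  4: appears 1 time(s)
  5: appears 1 time(s)
  8: appears 1 time(s)
  10: appears 1 time(s)
  13: appears 1 time(s)
  16: appears 3 time(s)
Step 2: The value 16 appears most frequently (3 times).
Step 3: Mode = 16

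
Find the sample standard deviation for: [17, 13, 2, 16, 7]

6.364

Step 1: Compute the mean: 11
Step 2: Sum of squared deviations from the mean: 162
Step 3: Sample variance = 162 / 4 = 40.5
Step 4: Standard deviation = sqrt(40.5) = 6.364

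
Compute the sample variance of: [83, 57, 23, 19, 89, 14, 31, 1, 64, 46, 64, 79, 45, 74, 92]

854.0667

Step 1: Compute the mean: (83 + 57 + 23 + 19 + 89 + 14 + 31 + 1 + 64 + 46 + 64 + 79 + 45 + 74 + 92) / 15 = 52.0667
Step 2: Compute squared deviations from the mean:
  (83 - 52.0667)^2 = 956.8711
  (57 - 52.0667)^2 = 24.3378
  (23 - 52.0667)^2 = 844.8711
  (19 - 52.0667)^2 = 1093.4044
  (89 - 52.0667)^2 = 1364.0711
  (14 - 52.0667)^2 = 1449.0711
  (31 - 52.0667)^2 = 443.8044
  (1 - 52.0667)^2 = 2607.8044
  (64 - 52.0667)^2 = 142.4044
  (46 - 52.0667)^2 = 36.8044
  (64 - 52.0667)^2 = 142.4044
  (79 - 52.0667)^2 = 725.4044
  (45 - 52.0667)^2 = 49.9378
  (74 - 52.0667)^2 = 481.0711
  (92 - 52.0667)^2 = 1594.6711
Step 3: Sum of squared deviations = 11956.9333
Step 4: Sample variance = 11956.9333 / 14 = 854.0667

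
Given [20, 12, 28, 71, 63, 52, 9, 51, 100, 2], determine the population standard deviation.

30.1357

Step 1: Compute the mean: 40.8
Step 2: Sum of squared deviations from the mean: 9081.6
Step 3: Population variance = 9081.6 / 10 = 908.16
Step 4: Standard deviation = sqrt(908.16) = 30.1357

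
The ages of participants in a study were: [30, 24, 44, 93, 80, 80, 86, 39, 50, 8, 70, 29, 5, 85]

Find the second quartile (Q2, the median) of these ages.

47

Step 1: Sort the data: [5, 8, 24, 29, 30, 39, 44, 50, 70, 80, 80, 85, 86, 93]
Step 2: n = 14
Step 3: Q2 is the median. Since n is even, it is the average of the values at positions 7 and 8:
  Q2 = (44 + 50) / 2 = 47
Step 4: Q2 = 47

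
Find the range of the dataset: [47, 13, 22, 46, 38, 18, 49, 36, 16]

36

Step 1: Identify the maximum value: max = 49
Step 2: Identify the minimum value: min = 13
Step 3: Range = max - min = 49 - 13 = 36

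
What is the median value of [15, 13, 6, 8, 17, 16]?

14

Step 1: Sort the data in ascending order: [6, 8, 13, 15, 16, 17]
Step 2: The number of values is n = 6.
Step 3: Since n is even, the median is the average of positions 3 and 4:
  Median = (13 + 15) / 2 = 14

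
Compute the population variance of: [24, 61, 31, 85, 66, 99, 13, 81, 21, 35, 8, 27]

877.4097

Step 1: Compute the mean: (24 + 61 + 31 + 85 + 66 + 99 + 13 + 81 + 21 + 35 + 8 + 27) / 12 = 45.9167
Step 2: Compute squared deviations from the mean:
  (24 - 45.9167)^2 = 480.3403
  (61 - 45.9167)^2 = 227.5069
  (31 - 45.9167)^2 = 222.5069
  (85 - 45.9167)^2 = 1527.5069
  (66 - 45.9167)^2 = 403.3403
  (99 - 45.9167)^2 = 2817.8403
  (13 - 45.9167)^2 = 1083.5069
  (81 - 45.9167)^2 = 1230.8403
  (21 - 45.9167)^2 = 620.8403
  (35 - 45.9167)^2 = 119.1736
  (8 - 45.9167)^2 = 1437.6736
  (27 - 45.9167)^2 = 357.8403
Step 3: Sum of squared deviations = 10528.9167
Step 4: Population variance = 10528.9167 / 12 = 877.4097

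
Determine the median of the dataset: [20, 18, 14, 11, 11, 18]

16

Step 1: Sort the data in ascending order: [11, 11, 14, 18, 18, 20]
Step 2: The number of values is n = 6.
Step 3: Since n is even, the median is the average of positions 3 and 4:
  Median = (14 + 18) / 2 = 16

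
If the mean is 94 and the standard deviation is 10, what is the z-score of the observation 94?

0

Step 1: Recall the z-score formula: z = (x - mu) / sigma
Step 2: Substitute values: z = (94 - 94) / 10
Step 3: z = 0 / 10 = 0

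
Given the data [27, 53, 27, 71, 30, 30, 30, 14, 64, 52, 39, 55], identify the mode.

30

Step 1: Count the frequency of each value:
  14: appears 1 time(s)
  27: appears 2 time(s)
  30: appears 3 time(s)
  39: appears 1 time(s)
  52: appears 1 time(s)
  53: appears 1 time(s)
  55: appears 1 time(s)
  64: appears 1 time(s)
  71: appears 1 time(s)
Step 2: The value 30 appears most frequently (3 times).
Step 3: Mode = 30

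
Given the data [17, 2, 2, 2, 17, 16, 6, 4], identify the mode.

2

Step 1: Count the frequency of each value:
  2: appears 3 time(s)
  4: appears 1 time(s)
  6: appears 1 time(s)
  16: appears 1 time(s)
  17: appears 2 time(s)
Step 2: The value 2 appears most frequently (3 times).
Step 3: Mode = 2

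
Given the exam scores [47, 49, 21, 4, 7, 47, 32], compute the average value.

29.5714

Step 1: Sum all values: 47 + 49 + 21 + 4 + 7 + 47 + 32 = 207
Step 2: Count the number of values: n = 7
Step 3: Mean = sum / n = 207 / 7 = 29.5714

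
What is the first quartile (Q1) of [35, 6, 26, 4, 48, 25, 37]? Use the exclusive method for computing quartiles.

6

Step 1: Sort the data: [4, 6, 25, 26, 35, 37, 48]
Step 2: n = 7
Step 3: Using the exclusive quartile method:
  Q1 = 6
  Q2 (median) = 26
  Q3 = 37
  IQR = Q3 - Q1 = 37 - 6 = 31
Step 4: Q1 = 6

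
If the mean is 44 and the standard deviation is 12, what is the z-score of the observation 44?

0

Step 1: Recall the z-score formula: z = (x - mu) / sigma
Step 2: Substitute values: z = (44 - 44) / 12
Step 3: z = 0 / 12 = 0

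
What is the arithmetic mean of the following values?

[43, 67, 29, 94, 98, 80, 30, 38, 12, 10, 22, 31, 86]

49.2308

Step 1: Sum all values: 43 + 67 + 29 + 94 + 98 + 80 + 30 + 38 + 12 + 10 + 22 + 31 + 86 = 640
Step 2: Count the number of values: n = 13
Step 3: Mean = sum / n = 640 / 13 = 49.2308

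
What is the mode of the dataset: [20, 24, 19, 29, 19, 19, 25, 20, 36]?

19

Step 1: Count the frequency of each value:
  19: appears 3 time(s)
  20: appears 2 time(s)
  24: appears 1 time(s)
  25: appears 1 time(s)
  29: appears 1 time(s)
  36: appears 1 time(s)
Step 2: The value 19 appears most frequently (3 times).
Step 3: Mode = 19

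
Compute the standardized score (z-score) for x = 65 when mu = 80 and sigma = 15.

-1

Step 1: Recall the z-score formula: z = (x - mu) / sigma
Step 2: Substitute values: z = (65 - 80) / 15
Step 3: z = -15 / 15 = -1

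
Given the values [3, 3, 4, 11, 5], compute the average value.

5.2

Step 1: Sum all values: 3 + 3 + 4 + 11 + 5 = 26
Step 2: Count the number of values: n = 5
Step 3: Mean = sum / n = 26 / 5 = 5.2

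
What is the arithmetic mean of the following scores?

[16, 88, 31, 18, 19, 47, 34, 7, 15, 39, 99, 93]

42.1667

Step 1: Sum all values: 16 + 88 + 31 + 18 + 19 + 47 + 34 + 7 + 15 + 39 + 99 + 93 = 506
Step 2: Count the number of values: n = 12
Step 3: Mean = sum / n = 506 / 12 = 42.1667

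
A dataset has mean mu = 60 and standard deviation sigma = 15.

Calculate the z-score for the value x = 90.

2

Step 1: Recall the z-score formula: z = (x - mu) / sigma
Step 2: Substitute values: z = (90 - 60) / 15
Step 3: z = 30 / 15 = 2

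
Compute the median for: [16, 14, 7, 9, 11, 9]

10

Step 1: Sort the data in ascending order: [7, 9, 9, 11, 14, 16]
Step 2: The number of values is n = 6.
Step 3: Since n is even, the median is the average of positions 3 and 4:
  Median = (9 + 11) / 2 = 10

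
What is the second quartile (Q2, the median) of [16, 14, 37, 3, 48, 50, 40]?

37

Step 1: Sort the data: [3, 14, 16, 37, 40, 48, 50]
Step 2: n = 7
Step 3: Q2 is the median. Since n is odd, it is the middle value at position 4: 37
Step 4: Q2 = 37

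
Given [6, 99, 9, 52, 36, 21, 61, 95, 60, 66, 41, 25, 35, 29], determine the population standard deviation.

27.5567

Step 1: Compute the mean: 45.3571
Step 2: Sum of squared deviations from the mean: 10631.2143
Step 3: Population variance = 10631.2143 / 14 = 759.3724
Step 4: Standard deviation = sqrt(759.3724) = 27.5567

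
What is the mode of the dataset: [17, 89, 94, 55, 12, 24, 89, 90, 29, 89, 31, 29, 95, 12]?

89

Step 1: Count the frequency of each value:
  12: appears 2 time(s)
  17: appears 1 time(s)
  24: appears 1 time(s)
  29: appears 2 time(s)
  31: appears 1 time(s)
  55: appears 1 time(s)
  89: appears 3 time(s)
  90: appears 1 time(s)
  94: appears 1 time(s)
  95: appears 1 time(s)
Step 2: The value 89 appears most frequently (3 times).
Step 3: Mode = 89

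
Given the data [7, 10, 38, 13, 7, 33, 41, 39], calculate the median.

23

Step 1: Sort the data in ascending order: [7, 7, 10, 13, 33, 38, 39, 41]
Step 2: The number of values is n = 8.
Step 3: Since n is even, the median is the average of positions 4 and 5:
  Median = (13 + 33) / 2 = 23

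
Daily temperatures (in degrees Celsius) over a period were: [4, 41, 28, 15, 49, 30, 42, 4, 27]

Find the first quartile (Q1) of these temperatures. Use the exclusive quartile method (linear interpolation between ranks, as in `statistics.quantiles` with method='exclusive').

9.5

Step 1: Sort the data: [4, 4, 15, 27, 28, 30, 41, 42, 49]
Step 2: n = 9
Step 3: Using the exclusive quartile method:
  Q1 = 9.5
  Q2 (median) = 28
  Q3 = 41.5
  IQR = Q3 - Q1 = 41.5 - 9.5 = 32
Step 4: Q1 = 9.5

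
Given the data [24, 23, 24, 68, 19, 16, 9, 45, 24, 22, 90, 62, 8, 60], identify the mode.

24

Step 1: Count the frequency of each value:
  8: appears 1 time(s)
  9: appears 1 time(s)
  16: appears 1 time(s)
  19: appears 1 time(s)
  22: appears 1 time(s)
  23: appears 1 time(s)
  24: appears 3 time(s)
  45: appears 1 time(s)
  60: appears 1 time(s)
  62: appears 1 time(s)
  68: appears 1 time(s)
  90: appears 1 time(s)
Step 2: The value 24 appears most frequently (3 times).
Step 3: Mode = 24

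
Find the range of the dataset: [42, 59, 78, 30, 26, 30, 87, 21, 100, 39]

79

Step 1: Identify the maximum value: max = 100
Step 2: Identify the minimum value: min = 21
Step 3: Range = max - min = 100 - 21 = 79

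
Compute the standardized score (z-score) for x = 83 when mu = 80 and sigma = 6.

0.5

Step 1: Recall the z-score formula: z = (x - mu) / sigma
Step 2: Substitute values: z = (83 - 80) / 6
Step 3: z = 3 / 6 = 0.5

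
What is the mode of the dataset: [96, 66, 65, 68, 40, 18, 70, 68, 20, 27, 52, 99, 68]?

68

Step 1: Count the frequency of each value:
  18: appears 1 time(s)
  20: appears 1 time(s)
  27: appears 1 time(s)
  40: appears 1 time(s)
  52: appears 1 time(s)
  65: appears 1 time(s)
  66: appears 1 time(s)
  68: appears 3 time(s)
  70: appears 1 time(s)
  96: appears 1 time(s)
  99: appears 1 time(s)
Step 2: The value 68 appears most frequently (3 times).
Step 3: Mode = 68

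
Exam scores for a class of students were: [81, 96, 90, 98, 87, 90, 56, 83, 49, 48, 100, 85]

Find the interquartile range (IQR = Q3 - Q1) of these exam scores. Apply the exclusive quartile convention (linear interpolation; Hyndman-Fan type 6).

32.25

Step 1: Sort the data: [48, 49, 56, 81, 83, 85, 87, 90, 90, 96, 98, 100]
Step 2: n = 12
Step 3: Using the exclusive quartile method:
  Q1 = 62.25
  Q2 (median) = 86
  Q3 = 94.5
  IQR = Q3 - Q1 = 94.5 - 62.25 = 32.25
Step 4: IQR = 32.25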